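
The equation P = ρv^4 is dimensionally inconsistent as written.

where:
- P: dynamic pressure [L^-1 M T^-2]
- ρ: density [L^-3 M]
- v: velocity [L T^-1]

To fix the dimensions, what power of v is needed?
The exponent of v should be 2: P = ρv^2

The LHS P has dimensions [L^-1 M T^-2]; v has dimensions [L T^-1].
As written, the RHS ρv^4 (exponent 4 on v) has dimensions [L M T^-4], which does not match.
With exponent 2, the RHS ρv^2 has dimensions [L^-1 M T^-2], matching the LHS.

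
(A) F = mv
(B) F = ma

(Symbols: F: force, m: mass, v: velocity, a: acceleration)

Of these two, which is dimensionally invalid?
(A)

(A) F = mv: LHS [L M T^-2], RHS [L M T^-1] ✗
(B) F = ma: LHS [L M T^-2], RHS [L M T^-2] ✓

Expression (A) F = mv is dimensionally incorrect.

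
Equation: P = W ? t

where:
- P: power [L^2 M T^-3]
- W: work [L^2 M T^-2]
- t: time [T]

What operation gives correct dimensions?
division (÷): P = W ÷ t

P [L^2 M T^-3]; W [L^2 M T^-2]; t [T].
W × t → [L^2 M T^-1] ✗
W ÷ t → [L^2 M T^-3] ✓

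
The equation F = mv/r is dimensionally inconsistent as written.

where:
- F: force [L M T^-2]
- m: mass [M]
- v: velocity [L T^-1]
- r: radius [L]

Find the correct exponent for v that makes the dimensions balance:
The exponent of v should be 2: F = mv^2/r

The LHS F has dimensions [L M T^-2]; v has dimensions [L T^-1].
As written, the RHS mv/r (exponent 1 on v) has dimensions [M T^-1], which does not match.
With exponent 2, the RHS mv^2/r has dimensions [L M T^-2], matching the LHS.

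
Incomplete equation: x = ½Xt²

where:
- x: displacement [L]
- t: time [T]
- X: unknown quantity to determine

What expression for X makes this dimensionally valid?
X = a (acceleration), dimensions [L T^-2]

x has dimensions [L]; the rest of the RHS (½ t²) has dimensions [T^2].
So X must have dimensions [L T^-2] — X = a (acceleration).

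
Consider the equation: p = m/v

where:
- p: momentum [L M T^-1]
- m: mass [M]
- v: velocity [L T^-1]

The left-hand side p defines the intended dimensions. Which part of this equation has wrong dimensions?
The right-hand side term m/v

p has dimensions [L M T^-1], but m/v has dimensions [L^-1 M T], so the term m/v is dimensionally wrong for p.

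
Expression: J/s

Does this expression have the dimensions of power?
Yes

The expression J/s has dimensions [L^2 M T^-3], which is exactly power [L^2 M T^-3].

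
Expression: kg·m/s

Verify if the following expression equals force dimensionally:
No

The expression kg·m/s has dimensions [L M T^-1], but force has dimensions [L M T^-2].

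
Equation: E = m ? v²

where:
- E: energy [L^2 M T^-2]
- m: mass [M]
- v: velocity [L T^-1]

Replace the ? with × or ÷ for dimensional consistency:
multiplication (×): E = m × v²

E [L^2 M T^-2]; m [M]; v² [L^2 T^-2].
m × v² → [L^2 M T^-2] ✓
m ÷ v² → [L^-2 M T^2] ✗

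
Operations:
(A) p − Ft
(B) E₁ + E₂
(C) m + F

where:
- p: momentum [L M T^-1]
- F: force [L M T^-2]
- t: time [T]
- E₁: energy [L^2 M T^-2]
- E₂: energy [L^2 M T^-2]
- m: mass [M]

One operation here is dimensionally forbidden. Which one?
(C) m + F

(A) p − Ft: p [L M T^-1] and Ft [L M T^-1] — same dimensions ✓
(B) E₁ + E₂: E₁ [L^2 M T^-2] and E₂ [L^2 M T^-2] — same dimensions ✓
(C) m + F: m [M] and F [L M T^-2] — different dimensions cannot be added/subtracted ✗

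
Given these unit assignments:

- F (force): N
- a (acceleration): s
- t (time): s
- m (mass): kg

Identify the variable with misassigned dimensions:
a

The variable a (acceleration) should have units m/s², not s.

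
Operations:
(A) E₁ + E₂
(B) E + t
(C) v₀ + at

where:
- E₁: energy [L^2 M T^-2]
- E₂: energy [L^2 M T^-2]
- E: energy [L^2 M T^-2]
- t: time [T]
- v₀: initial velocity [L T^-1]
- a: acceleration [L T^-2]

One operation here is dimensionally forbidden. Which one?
(B) E + t

(A) E₁ + E₂: E₁ [L^2 M T^-2] and E₂ [L^2 M T^-2] — same dimensions ✓
(B) E + t: E [L^2 M T^-2] and t [T] — different dimensions cannot be added/subtracted ✗
(C) v₀ + at: v₀ [L T^-1] and at [L T^-1] — same dimensions ✓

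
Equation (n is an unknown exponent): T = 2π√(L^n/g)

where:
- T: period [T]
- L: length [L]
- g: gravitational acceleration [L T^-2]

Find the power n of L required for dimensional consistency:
n = 1

T has dimensions [T]; L has dimensions [L].
With n = 1: 2π√(L^1/g) has dimensions [T], matching the LHS ✓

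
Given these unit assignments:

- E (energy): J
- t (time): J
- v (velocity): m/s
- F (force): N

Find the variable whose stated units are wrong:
t

The variable t (time) should have units s, not J.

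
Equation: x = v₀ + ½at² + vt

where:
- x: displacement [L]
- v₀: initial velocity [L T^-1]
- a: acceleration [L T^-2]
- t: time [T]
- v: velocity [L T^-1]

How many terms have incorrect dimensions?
1

LHS x: [L]
- v₀: [L T^-1] ✗
- ½at²: [L] ✓
- vt: [L] ✓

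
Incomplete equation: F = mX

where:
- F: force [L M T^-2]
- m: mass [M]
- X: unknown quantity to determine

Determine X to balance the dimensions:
X = a (acceleration), dimensions [L T^-2]

F has dimensions [L M T^-2]; the rest of the RHS (m) has dimensions [M].
So X must have dimensions [L T^-2] — X = a (acceleration).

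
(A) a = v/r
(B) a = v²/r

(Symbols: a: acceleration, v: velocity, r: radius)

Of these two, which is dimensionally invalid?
(A)

(A) a = v/r: LHS [L T^-2], RHS [T^-1] ✗
(B) a = v²/r: LHS [L T^-2], RHS [L T^-2] ✓

Expression (A) a = v/r is dimensionally incorrect.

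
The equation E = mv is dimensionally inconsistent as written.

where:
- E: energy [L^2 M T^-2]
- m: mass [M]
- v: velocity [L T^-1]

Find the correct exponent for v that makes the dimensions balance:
The exponent of v should be 2: E = mv^2

The LHS E has dimensions [L^2 M T^-2]; v has dimensions [L T^-1].
As written, the RHS mv (exponent 1 on v) has dimensions [L M T^-1], which does not match.
With exponent 2, the RHS mv^2 has dimensions [L^2 M T^-2], matching the LHS.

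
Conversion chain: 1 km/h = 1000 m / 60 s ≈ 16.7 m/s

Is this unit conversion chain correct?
The chain is incorrect (it contains an error).

Incorrect: 1 h = 3600 s, not 60 s (1 km/h ≈ 0.278 m/s)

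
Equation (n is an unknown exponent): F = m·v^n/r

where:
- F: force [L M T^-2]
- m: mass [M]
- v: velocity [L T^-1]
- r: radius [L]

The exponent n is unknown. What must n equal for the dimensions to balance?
n = 2

F has dimensions [L M T^-2]; v has dimensions [L T^-1].
The rest of the RHS has dimensions [L^-1 M], so v^n must supply [L^2 T^-2].
With n = 2: m·v^2/r has dimensions [L M T^-2], matching the LHS ✓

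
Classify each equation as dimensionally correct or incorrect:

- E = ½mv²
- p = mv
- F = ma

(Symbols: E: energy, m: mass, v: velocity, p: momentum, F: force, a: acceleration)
Dimensionally correct: E = ½mv², p = mv, F = ma
Dimensionally incorrect: none
Ordered (correct first, then incorrect): E = ½mv², p = mv, F = ma

- E = ½mv²: LHS [L^2 M T^-2], RHS [L^2 M T^-2] → correct ✓
- p = mv: LHS [L M T^-1], RHS [L M T^-1] → correct ✓
- F = ma: LHS [L M T^-2], RHS [L M T^-2] → correct ✓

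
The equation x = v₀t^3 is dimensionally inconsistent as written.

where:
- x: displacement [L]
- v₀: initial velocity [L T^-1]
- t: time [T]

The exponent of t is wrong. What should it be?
The exponent of t should be 1: x = v₀t

The LHS x has dimensions [L]; t has dimensions [T].
As written, the RHS v₀t^3 (exponent 3 on t) has dimensions [L T^2], which does not match.
With exponent 1, the RHS v₀t has dimensions [L], matching the LHS.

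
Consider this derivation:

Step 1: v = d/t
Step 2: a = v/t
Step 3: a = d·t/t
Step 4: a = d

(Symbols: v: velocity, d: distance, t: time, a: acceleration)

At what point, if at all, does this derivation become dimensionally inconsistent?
Step 3

Step 1: v = d/t → LHS [L T^-1], RHS [L T^-1] ✓
Step 2: a = v/t → LHS [L T^-2], RHS [L T^-2] ✓
Step 3: a = d·t/t → LHS [L T^-2], RHS [L] ✗

The first dimensional inconsistency appears in step 3: a = d·t/t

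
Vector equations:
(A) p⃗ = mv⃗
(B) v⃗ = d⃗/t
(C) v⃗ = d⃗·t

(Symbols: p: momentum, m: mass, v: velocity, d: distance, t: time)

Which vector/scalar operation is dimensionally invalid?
(C) v⃗ = d⃗·t

(A) p⃗ = mv⃗: LHS [L M T^-1], RHS [L M T^-1] ✓ — mass (scalar) times velocity (vector)
(B) v⃗ = d⃗/t: LHS [L T^-1], RHS [L T^-1] ✓ — displacement (vector) divided by time (scalar)
(C) v⃗ = d⃗·t: LHS [L T^-1], RHS [L T] ✗ — velocity is displacement per time; should be d⃗/t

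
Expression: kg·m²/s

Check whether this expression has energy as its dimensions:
No

The expression kg·m²/s has dimensions [L^2 M T^-1], but energy has dimensions [L^2 M T^-2].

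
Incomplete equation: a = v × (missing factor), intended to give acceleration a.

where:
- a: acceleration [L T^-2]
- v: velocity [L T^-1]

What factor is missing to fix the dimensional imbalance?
1/t (inverse time), dimensions [T^-1]

a has dimensions [L T^-2] and v has dimensions [L T^-1].
The missing factor must have dimensions [L T^-2] / [L T^-1] = [T^-1], i.e. inverse time (1/t).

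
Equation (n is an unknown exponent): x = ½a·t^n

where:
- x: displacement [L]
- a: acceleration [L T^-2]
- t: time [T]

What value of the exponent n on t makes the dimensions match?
n = 2

x has dimensions [L]; t has dimensions [T].
The rest of the RHS has dimensions [L T^-2], so t^n must supply [T^2].
With n = 2: ½a·t^2 has dimensions [L], matching the LHS ✓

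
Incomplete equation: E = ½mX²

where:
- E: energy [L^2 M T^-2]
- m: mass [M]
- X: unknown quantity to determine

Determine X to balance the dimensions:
X = v (velocity), dimensions [L T^-1]

E has dimensions [L^2 M T^-2]; the rest of the RHS (½m) has dimensions [M].
So X² must have dimensions [L^2 T^-2], i.e. X has dimensions [L T^-1] — X = v (velocity).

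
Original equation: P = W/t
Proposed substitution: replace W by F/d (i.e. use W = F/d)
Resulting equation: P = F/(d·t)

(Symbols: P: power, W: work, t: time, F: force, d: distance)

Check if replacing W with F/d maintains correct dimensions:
No

[W] = [L^2 M T^-2] and [F/d] = [M T^-2]. These differ, so the substitution replaces a quantity by one of different dimensions and the result P = F/(d·t) has LHS [L^2 M T^-3] vs RHS [M T^-3] — inconsistent.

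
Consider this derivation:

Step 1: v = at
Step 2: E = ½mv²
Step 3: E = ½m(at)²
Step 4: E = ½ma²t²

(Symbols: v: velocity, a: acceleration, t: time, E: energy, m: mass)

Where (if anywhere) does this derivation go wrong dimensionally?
No step introduces an error — all steps are dimensionally consistent.

Step 1: v = at → LHS [L T^-1], RHS [L T^-1] ✓
Step 2: E = ½mv² → LHS [L^2 M T^-2], RHS [L^2 M T^-2] ✓
Step 3: E = ½m(at)² → LHS [L^2 M T^-2], RHS [L^2 M T^-2] ✓
Step 4: E = ½ma²t² → LHS [L^2 M T^-2], RHS [L^2 M T^-2] ✓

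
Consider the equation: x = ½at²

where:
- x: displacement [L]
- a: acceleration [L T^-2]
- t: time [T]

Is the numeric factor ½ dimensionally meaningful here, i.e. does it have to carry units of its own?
No

x has dimensions [L] and at² already has dimensions [L], so the equation balances without ½ contributing any dimensions. ½ is a pure (dimensionless) number; changing or removing it would not affect dimensional consistency.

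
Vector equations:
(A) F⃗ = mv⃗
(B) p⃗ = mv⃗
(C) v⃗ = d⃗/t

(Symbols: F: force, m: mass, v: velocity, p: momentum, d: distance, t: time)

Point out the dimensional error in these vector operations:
(A) F⃗ = mv⃗

(A) F⃗ = mv⃗: LHS [L M T^-2], RHS [L M T^-1] ✗ — mass times velocity is momentum, not force; should be ma⃗
(B) p⃗ = mv⃗: LHS [L M T^-1], RHS [L M T^-1] ✓ — mass (scalar) times velocity (vector)
(C) v⃗ = d⃗/t: LHS [L T^-1], RHS [L T^-1] ✓ — displacement (vector) divided by time (scalar)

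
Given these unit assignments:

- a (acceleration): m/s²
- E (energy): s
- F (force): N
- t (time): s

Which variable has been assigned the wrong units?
E

The variable E (energy) should have units J, not s.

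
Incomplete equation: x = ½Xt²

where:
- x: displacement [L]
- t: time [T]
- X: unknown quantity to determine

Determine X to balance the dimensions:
X = a (acceleration), dimensions [L T^-2]

x has dimensions [L]; the rest of the RHS (½ t²) has dimensions [T^2].
So X must have dimensions [L T^-2] — X = a (acceleration).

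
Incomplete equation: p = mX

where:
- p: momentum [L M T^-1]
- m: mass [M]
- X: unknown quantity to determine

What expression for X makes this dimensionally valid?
X = v (velocity), dimensions [L T^-1]

p has dimensions [L M T^-1]; the rest of the RHS (m) has dimensions [M].
So X must have dimensions [L T^-1] — X = v (velocity).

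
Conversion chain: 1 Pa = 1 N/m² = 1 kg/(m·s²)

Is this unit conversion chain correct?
The chain is correct (no errors).

Correct: Pascal is Newton per square meter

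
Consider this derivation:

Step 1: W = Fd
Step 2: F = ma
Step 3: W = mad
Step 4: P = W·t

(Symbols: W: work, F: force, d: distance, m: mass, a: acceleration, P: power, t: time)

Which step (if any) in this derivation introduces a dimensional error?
Step 4

Step 1: W = Fd → LHS [L^2 M T^-2], RHS [L^2 M T^-2] ✓
Step 2: F = ma → LHS [L M T^-2], RHS [L M T^-2] ✓
Step 3: W = mad → LHS [L^2 M T^-2], RHS [L^2 M T^-2] ✓
Step 4: P = W·t → LHS [L^2 M T^-3], RHS [L^2 M T^-1] ✗

The first dimensional inconsistency appears in step 4: P = W·t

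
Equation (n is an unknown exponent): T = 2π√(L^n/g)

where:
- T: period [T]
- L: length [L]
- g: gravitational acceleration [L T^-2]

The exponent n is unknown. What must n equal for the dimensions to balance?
n = 1

T has dimensions [T]; L has dimensions [L].
With n = 1: 2π√(L^1/g) has dimensions [T], matching the LHS ✓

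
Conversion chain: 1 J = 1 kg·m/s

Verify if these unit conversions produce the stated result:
The chain is incorrect (it contains an error).

Incorrect: Joule is kg·m²/s², not kg·m/s (that is momentum)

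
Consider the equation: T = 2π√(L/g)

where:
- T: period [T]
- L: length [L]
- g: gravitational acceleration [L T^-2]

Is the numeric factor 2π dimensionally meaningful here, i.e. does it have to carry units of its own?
No

T has dimensions [T] and √(L/g) already has dimensions [T], so the equation balances without 2π contributing any dimensions. 2π is a pure (dimensionless) number; changing or removing it would not affect dimensional consistency.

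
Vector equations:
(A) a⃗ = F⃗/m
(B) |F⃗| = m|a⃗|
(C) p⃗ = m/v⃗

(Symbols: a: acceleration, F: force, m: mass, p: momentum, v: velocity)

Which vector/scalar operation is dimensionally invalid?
(C) p⃗ = m/v⃗

(A) a⃗ = F⃗/m: LHS [L T^-2], RHS [L T^-2] ✓ — force (vector) divided by mass (scalar)
(B) |F⃗| = m|a⃗|: LHS [L M T^-2], RHS [L M T^-2] ✓ — magnitudes of vectors are scalars
(C) p⃗ = m/v⃗: LHS [L M T^-1], RHS [L^-1 M T] ✗ — momentum is mass times velocity; should be mv⃗ (and division by a vector is undefined)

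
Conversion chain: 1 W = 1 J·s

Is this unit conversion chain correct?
The chain is incorrect (it contains an error).

Incorrect: Watt is J/s, not J·s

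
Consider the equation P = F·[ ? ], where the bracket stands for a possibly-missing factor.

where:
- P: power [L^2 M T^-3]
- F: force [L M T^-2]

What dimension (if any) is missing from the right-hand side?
[L T^-1] — velocity (e.g. v)

P has dimensions [L^2 M T^-3]; F has dimensions [L M T^-2].
The bracketed factor must supply [L^2 M T^-3] / [L M T^-2] = [L T^-1].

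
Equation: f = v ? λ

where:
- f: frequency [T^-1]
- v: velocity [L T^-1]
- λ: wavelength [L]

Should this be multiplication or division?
division (÷): f = v ÷ λ

f [T^-1]; v [L T^-1]; λ [L].
v × λ → [L^2 T^-1] ✗
v ÷ λ → [T^-1] ✓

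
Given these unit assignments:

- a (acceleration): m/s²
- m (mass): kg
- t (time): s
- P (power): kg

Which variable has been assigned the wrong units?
P

The variable P (power) should have units W, not kg.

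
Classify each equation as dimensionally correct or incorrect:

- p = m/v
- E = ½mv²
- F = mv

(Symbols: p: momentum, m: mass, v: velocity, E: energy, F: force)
Dimensionally correct: E = ½mv²
Dimensionally incorrect: p = m/v, F = mv
Ordered (correct first, then incorrect): E = ½mv², p = m/v, F = mv

- p = m/v: LHS [L M T^-1], RHS [L^-1 M T] → incorrect ✗
- E = ½mv²: LHS [L^2 M T^-2], RHS [L^2 M T^-2] → correct ✓
- F = mv: LHS [L M T^-2], RHS [L M T^-1] → incorrect ✗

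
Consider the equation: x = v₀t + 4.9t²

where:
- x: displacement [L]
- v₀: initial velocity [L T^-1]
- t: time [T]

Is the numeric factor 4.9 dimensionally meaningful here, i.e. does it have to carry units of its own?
Yes

x has dimensions [L], while t² alone has dimensions [T^2]. For the equation to balance, the factor 4.9 must carry dimensions [L T^-2] — it is a dimensional constant (a numerical value of a physical quantity with its units suppressed), not a pure number.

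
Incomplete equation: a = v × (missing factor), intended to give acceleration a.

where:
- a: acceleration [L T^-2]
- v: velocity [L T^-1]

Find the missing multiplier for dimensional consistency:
1/t (inverse time), dimensions [T^-1]

a has dimensions [L T^-2] and v has dimensions [L T^-1].
The missing factor must have dimensions [L T^-2] / [L T^-1] = [T^-1], i.e. inverse time (1/t).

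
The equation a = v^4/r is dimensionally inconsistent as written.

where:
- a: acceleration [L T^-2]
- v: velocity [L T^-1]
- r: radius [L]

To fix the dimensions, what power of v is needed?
The exponent of v should be 2: a = v^2/r

The LHS a has dimensions [L T^-2]; v has dimensions [L T^-1].
As written, the RHS v^4/r (exponent 4 on v) has dimensions [L^3 T^-4], which does not match.
With exponent 2, the RHS v^2/r has dimensions [L T^-2], matching the LHS.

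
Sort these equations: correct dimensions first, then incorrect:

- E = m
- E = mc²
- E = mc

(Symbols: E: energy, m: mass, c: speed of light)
Dimensionally correct: E = mc²
Dimensionally incorrect: E = m, E = mc
Ordered (correct first, then incorrect): E = mc², E = m, E = mc

- E = m: LHS [L^2 M T^-2], RHS [M] → incorrect ✗
- E = mc²: LHS [L^2 M T^-2], RHS [L^2 M T^-2] → correct ✓
- E = mc: LHS [L^2 M T^-2], RHS [L M T^-1] → incorrect ✗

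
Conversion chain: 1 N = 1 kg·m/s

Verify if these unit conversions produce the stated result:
The chain is incorrect (it contains an error).

Incorrect: Newton is kg·m/s², not kg·m/s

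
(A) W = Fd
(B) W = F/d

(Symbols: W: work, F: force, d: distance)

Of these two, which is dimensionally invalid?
(B)

(A) W = Fd: LHS [L^2 M T^-2], RHS [L^2 M T^-2] ✓
(B) W = F/d: LHS [L^2 M T^-2], RHS [M T^-2] ✗

Expression (B) W = F/d is dimensionally incorrect.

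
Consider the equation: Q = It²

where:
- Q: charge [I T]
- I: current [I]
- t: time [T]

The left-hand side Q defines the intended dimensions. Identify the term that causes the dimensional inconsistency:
The right-hand side term It²

Q has dimensions [I T], but It² has dimensions [I T^2], so the term It² is dimensionally wrong for Q.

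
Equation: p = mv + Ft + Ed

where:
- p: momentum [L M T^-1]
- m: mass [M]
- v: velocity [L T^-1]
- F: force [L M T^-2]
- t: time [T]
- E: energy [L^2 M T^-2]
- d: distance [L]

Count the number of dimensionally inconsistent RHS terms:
1

LHS p: [L M T^-1]
- mv: [L M T^-1] ✓
- Ft: [L M T^-1] ✓
- Ed: [L^3 M T^-2] ✗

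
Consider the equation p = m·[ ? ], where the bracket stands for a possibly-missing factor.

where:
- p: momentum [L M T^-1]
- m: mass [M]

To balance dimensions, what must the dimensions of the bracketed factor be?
[L T^-1] — velocity (e.g. v)

p has dimensions [L M T^-1]; m has dimensions [M].
The bracketed factor must supply [L M T^-1] / [M] = [L T^-1].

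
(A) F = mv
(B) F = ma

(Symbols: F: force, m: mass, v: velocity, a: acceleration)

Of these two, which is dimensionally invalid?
(A)

(A) F = mv: LHS [L M T^-2], RHS [L M T^-1] ✗
(B) F = ma: LHS [L M T^-2], RHS [L M T^-2] ✓

Expression (A) F = mv is dimensionally incorrect.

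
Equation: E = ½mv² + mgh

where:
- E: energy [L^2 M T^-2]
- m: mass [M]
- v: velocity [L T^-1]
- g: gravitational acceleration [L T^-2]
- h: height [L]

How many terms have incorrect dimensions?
0

LHS E: [L^2 M T^-2]
- ½mv²: [L^2 M T^-2] ✓
- mgh: [L^2 M T^-2] ✓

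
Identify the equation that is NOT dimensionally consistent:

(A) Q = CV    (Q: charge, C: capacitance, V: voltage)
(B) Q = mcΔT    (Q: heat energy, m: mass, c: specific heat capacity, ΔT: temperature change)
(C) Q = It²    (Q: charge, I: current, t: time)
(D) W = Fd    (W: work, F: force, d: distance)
(C) Q = It²

The equation (C) Q = It² is dimensionally incorrect.

LHS (Q): [I T]
RHS (It²): [I T^2] ✗

The dimensions do not match. The other three equations balance.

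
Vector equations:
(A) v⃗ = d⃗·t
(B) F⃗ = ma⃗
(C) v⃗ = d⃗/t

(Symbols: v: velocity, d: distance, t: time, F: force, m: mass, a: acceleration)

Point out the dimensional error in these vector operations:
(A) v⃗ = d⃗·t

(A) v⃗ = d⃗·t: LHS [L T^-1], RHS [L T] ✗ — velocity is displacement per time; should be d⃗/t
(B) F⃗ = ma⃗: LHS [L M T^-2], RHS [L M T^-2] ✓ — Force and acceleration are vectors, mass is a scalar
(C) v⃗ = d⃗/t: LHS [L T^-1], RHS [L T^-1] ✓ — displacement (vector) divided by time (scalar)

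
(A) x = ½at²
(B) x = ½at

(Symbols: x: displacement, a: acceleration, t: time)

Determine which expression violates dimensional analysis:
(B)

(A) x = ½at²: LHS [L], RHS [L] ✓
(B) x = ½at: LHS [L], RHS [L T^-1] ✗

Expression (B) x = ½at is dimensionally incorrect.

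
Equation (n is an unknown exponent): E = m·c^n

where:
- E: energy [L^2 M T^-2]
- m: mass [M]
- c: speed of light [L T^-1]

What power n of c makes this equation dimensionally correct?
n = 2

E has dimensions [L^2 M T^-2]; c has dimensions [L T^-1].
The rest of the RHS has dimensions [M], so c^n must supply [L^2 T^-2].
With n = 2: m·c^2 has dimensions [L^2 M T^-2], matching the LHS ✓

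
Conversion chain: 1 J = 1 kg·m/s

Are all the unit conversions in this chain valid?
The chain is incorrect (it contains an error).

Incorrect: Joule is kg·m²/s², not kg·m/s (that is momentum)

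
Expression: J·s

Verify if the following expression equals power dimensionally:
No

The expression J·s has dimensions [L^2 M T^-1], but power has dimensions [L^2 M T^-3].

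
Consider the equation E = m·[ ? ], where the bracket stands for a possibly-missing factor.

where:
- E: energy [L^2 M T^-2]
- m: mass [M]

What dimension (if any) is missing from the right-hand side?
[L^2 T^-2] — velocity squared (e.g. v²)

E has dimensions [L^2 M T^-2]; m has dimensions [M].
The bracketed factor must supply [L^2 M T^-2] / [M] = [L^2 T^-2].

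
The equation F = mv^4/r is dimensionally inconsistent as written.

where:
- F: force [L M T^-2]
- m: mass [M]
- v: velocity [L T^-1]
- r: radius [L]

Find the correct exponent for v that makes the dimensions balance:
The exponent of v should be 2: F = mv^2/r

The LHS F has dimensions [L M T^-2]; v has dimensions [L T^-1].
As written, the RHS mv^4/r (exponent 4 on v) has dimensions [L^3 M T^-4], which does not match.
With exponent 2, the RHS mv^2/r has dimensions [L M T^-2], matching the LHS.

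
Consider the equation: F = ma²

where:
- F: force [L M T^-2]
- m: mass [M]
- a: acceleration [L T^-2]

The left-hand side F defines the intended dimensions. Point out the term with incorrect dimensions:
The right-hand side term ma²

F has dimensions [L M T^-2], but ma² has dimensions [L^2 M T^-4], so the term ma² is dimensionally wrong for F.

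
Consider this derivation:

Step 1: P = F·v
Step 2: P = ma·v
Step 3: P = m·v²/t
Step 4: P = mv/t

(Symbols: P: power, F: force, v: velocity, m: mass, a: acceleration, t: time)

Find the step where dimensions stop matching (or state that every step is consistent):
Step 4

Step 1: P = F·v → LHS [L^2 M T^-3], RHS [L^2 M T^-3] ✓
Step 2: P = ma·v → LHS [L^2 M T^-3], RHS [L^2 M T^-3] ✓
Step 3: P = m·v²/t → LHS [L^2 M T^-3], RHS [L^2 M T^-3] ✓
Step 4: P = mv/t → LHS [L^2 M T^-3], RHS [L M T^-2] ✗

The first dimensional inconsistency appears in step 4: P = mv/t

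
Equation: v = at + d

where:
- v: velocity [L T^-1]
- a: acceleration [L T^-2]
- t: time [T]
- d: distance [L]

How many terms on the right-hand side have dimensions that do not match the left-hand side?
1

LHS v: [L T^-1]
- at: [L T^-1] ✓
- d: [L] ✗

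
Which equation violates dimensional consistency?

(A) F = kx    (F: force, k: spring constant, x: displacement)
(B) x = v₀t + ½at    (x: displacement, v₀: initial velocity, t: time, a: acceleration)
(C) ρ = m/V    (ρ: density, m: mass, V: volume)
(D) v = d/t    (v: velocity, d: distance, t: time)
(B) x = v₀t + ½at

The equation (B) x = v₀t + ½at is dimensionally incorrect.

LHS (x): [L]
RHS terms:
  - v₀t: [L] ✓
  - ½at: [L T^-1] ✗ (does not match LHS)

The dimensions do not match. The other three equations balance.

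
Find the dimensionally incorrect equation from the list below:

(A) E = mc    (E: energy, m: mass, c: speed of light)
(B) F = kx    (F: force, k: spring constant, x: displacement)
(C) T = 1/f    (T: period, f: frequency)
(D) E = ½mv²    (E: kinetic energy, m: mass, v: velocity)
(A) E = mc

The equation (A) E = mc is dimensionally incorrect.

LHS (E): [L^2 M T^-2]
RHS (mc): [L M T^-1] ✗

The dimensions do not match. The other three equations balance.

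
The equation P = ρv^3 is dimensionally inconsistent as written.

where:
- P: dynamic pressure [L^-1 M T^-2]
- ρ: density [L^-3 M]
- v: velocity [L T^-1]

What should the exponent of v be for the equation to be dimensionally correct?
The exponent of v should be 2: P = ρv^2

The LHS P has dimensions [L^-1 M T^-2]; v has dimensions [L T^-1].
As written, the RHS ρv^3 (exponent 3 on v) has dimensions [M T^-3], which does not match.
With exponent 2, the RHS ρv^2 has dimensions [L^-1 M T^-2], matching the LHS.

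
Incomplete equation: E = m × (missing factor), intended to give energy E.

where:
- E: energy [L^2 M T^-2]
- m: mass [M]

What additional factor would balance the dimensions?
v² (velocity squared), dimensions [L^2 T^-2]

E has dimensions [L^2 M T^-2] and m has dimensions [M].
The missing factor must have dimensions [L^2 M T^-2] / [M] = [L^2 T^-2], i.e. velocity squared (v²).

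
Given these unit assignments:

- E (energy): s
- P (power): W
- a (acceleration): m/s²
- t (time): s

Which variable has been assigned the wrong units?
E

The variable E (energy) should have units J, not s.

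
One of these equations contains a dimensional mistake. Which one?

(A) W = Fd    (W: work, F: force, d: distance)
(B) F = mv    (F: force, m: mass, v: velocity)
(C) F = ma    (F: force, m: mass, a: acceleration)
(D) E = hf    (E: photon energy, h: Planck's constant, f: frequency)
(B) F = mv

The equation (B) F = mv is dimensionally incorrect.

LHS (F): [L M T^-2]
RHS (mv): [L M T^-1] ✗

The dimensions do not match. The other three equations balance.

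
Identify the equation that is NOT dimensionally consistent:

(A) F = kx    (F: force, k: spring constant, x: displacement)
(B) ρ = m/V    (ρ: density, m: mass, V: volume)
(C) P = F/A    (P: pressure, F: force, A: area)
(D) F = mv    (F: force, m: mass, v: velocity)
(D) F = mv

The equation (D) F = mv is dimensionally incorrect.

LHS (F): [L M T^-2]
RHS (mv): [L M T^-1] ✗

The dimensions do not match. The other three equations balance.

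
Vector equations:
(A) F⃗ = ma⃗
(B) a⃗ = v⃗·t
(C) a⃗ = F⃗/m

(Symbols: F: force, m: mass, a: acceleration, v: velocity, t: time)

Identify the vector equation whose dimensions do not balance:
(B) a⃗ = v⃗·t

(A) F⃗ = ma⃗: LHS [L M T^-2], RHS [L M T^-2] ✓ — Force and acceleration are vectors, mass is a scalar
(B) a⃗ = v⃗·t: LHS [L T^-2], RHS [L] ✗ — acceleration is velocity per time; should be v⃗/t
(C) a⃗ = F⃗/m: LHS [L T^-2], RHS [L T^-2] ✓ — force (vector) divided by mass (scalar)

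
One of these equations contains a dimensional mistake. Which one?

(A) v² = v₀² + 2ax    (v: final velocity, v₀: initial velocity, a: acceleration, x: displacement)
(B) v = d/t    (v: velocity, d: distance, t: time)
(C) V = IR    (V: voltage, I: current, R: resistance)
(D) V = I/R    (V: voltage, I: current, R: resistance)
(D) V = I/R

The equation (D) V = I/R is dimensionally incorrect.

LHS (V): [I^-1 L^2 M T^-3]
RHS (I/R): [I^3 L^-2 M^-1 T^3] ✗

The dimensions do not match. The other three equations balance.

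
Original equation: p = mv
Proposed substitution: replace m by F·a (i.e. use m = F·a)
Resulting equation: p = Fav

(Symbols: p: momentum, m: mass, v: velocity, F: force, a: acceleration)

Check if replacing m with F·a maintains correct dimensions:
No

[m] = [M] and [F·a] = [L^2 M T^-4]. These differ, so the substitution replaces a quantity by one of different dimensions and the result p = Fav has LHS [L M T^-1] vs RHS [L^3 M T^-5] — inconsistent.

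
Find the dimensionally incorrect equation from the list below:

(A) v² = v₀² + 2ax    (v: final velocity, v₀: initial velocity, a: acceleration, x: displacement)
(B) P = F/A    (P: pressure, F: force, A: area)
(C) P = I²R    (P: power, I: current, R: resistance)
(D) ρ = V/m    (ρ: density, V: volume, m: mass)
(D) ρ = V/m

The equation (D) ρ = V/m is dimensionally incorrect.

LHS (ρ): [L^-3 M]
RHS (V/m): [L^3 M^-1] ✗

The dimensions do not match. The other three equations balance.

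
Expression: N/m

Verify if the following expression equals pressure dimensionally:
No

The expression N/m has dimensions [M T^-2], but pressure has dimensions [L^-1 M T^-2].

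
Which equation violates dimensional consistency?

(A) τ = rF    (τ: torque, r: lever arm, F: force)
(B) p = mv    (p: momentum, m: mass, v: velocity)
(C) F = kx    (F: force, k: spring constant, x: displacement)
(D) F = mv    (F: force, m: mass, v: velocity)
(D) F = mv

The equation (D) F = mv is dimensionally incorrect.

LHS (F): [L M T^-2]
RHS (mv): [L M T^-1] ✗

The dimensions do not match. The other three equations balance.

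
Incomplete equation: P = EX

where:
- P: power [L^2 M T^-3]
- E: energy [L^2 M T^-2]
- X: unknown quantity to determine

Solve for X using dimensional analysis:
X = f (inverse time / frequency (1/t)), dimensions [T^-1]

P has dimensions [L^2 M T^-3]; the rest of the RHS (E) has dimensions [L^2 M T^-2].
So X must have dimensions [T^-1] — X = f (inverse time / frequency (1/t)).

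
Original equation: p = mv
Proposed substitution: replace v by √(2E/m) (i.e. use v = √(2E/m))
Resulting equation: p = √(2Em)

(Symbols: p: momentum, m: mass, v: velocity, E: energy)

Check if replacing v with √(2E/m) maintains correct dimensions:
Yes

[v] = [L T^-1] and [√(2E/m)] = [L T^-1]. These match, so the substitution replaces a quantity by one of the same dimensions and the result p = √(2Em) has LHS [L M T^-1] vs RHS [L M T^-1] — still consistent.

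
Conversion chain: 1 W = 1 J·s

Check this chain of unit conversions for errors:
The chain is incorrect (it contains an error).

Incorrect: Watt is J/s, not J·s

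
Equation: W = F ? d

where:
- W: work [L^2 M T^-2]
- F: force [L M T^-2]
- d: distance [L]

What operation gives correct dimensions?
multiplication (×): W = F × d

W [L^2 M T^-2]; F [L M T^-2]; d [L].
F × d → [L^2 M T^-2] ✓
F ÷ d → [M T^-2] ✗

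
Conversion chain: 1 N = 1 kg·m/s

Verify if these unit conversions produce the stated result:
The chain is incorrect (it contains an error).

Incorrect: Newton is kg·m/s², not kg·m/s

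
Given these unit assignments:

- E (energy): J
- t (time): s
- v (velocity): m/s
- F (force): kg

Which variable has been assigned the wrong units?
F

The variable F (force) should have units N, not kg.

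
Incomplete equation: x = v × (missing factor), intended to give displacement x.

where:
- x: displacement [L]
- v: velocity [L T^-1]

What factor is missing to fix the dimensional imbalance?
t (time), dimensions [T]

x has dimensions [L] and v has dimensions [L T^-1].
The missing factor must have dimensions [L] / [L T^-1] = [T], i.e. time (t).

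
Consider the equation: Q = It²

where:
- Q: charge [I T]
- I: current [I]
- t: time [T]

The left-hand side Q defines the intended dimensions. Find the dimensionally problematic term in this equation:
The right-hand side term It²

Q has dimensions [I T], but It² has dimensions [I T^2], so the term It² is dimensionally wrong for Q.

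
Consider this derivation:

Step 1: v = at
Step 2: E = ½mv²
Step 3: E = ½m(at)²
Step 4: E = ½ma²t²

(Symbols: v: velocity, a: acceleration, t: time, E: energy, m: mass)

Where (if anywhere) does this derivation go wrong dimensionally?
No step introduces an error — all steps are dimensionally consistent.

Step 1: v = at → LHS [L T^-1], RHS [L T^-1] ✓
Step 2: E = ½mv² → LHS [L^2 M T^-2], RHS [L^2 M T^-2] ✓
Step 3: E = ½m(at)² → LHS [L^2 M T^-2], RHS [L^2 M T^-2] ✓
Step 4: E = ½ma²t² → LHS [L^2 M T^-2], RHS [L^2 M T^-2] ✓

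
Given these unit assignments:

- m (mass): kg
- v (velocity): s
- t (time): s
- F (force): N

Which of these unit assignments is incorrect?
v

The variable v (velocity) should have units m/s, not s.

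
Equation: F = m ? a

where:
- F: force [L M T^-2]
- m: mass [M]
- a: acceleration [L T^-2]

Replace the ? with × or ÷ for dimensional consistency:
multiplication (×): F = m × a

F [L M T^-2]; m [M]; a [L T^-2].
m × a → [L M T^-2] ✓
m ÷ a → [L^-1 M T^2] ✗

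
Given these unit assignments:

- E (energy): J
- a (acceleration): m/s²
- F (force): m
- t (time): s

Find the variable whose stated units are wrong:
F

The variable F (force) should have units N, not m.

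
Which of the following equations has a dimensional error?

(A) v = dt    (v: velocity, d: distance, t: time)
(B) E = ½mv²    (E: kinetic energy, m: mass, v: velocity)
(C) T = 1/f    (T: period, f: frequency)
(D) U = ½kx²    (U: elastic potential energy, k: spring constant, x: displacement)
(A) v = dt

The equation (A) v = dt is dimensionally incorrect.

LHS (v): [L T^-1]
RHS (dt): [L T] ✗

The dimensions do not match. The other three equations balance.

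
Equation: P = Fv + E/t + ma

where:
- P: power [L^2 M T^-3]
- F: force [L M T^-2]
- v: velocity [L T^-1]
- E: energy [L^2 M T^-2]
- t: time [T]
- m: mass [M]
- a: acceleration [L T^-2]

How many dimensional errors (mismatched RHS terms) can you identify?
1

LHS P: [L^2 M T^-3]
- Fv: [L^2 M T^-3] ✓
- E/t: [L^2 M T^-3] ✓
- ma: [L M T^-2] ✗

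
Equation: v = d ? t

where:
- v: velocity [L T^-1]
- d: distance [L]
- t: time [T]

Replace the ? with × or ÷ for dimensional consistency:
division (÷): v = d ÷ t

v [L T^-1]; d [L]; t [T].
d × t → [L T] ✗
d ÷ t → [L T^-1] ✓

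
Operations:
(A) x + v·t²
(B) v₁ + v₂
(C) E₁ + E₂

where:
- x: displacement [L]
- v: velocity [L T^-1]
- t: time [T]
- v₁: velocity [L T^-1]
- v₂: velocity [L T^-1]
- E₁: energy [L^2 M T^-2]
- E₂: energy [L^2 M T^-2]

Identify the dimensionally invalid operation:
(A) x + v·t²

(A) x + v·t²: x [L] and v·t² [L T] — different dimensions cannot be added/subtracted ✗
(B) v₁ + v₂: v₁ [L T^-1] and v₂ [L T^-1] — same dimensions ✓
(C) E₁ + E₂: E₁ [L^2 M T^-2] and E₂ [L^2 M T^-2] — same dimensions ✓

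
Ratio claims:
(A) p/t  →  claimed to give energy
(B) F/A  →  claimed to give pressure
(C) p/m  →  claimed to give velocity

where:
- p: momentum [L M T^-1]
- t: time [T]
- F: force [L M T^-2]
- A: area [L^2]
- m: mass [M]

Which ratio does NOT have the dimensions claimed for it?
(A) p/t does not give energy

(A) p/t: [L M T^-2] ≠ energy [L^2 M T^-2] ✗
(B) F/A: [L^-1 M T^-2] = pressure [L^-1 M T^-2] ✓
(C) p/m: [L T^-1] = velocity [L T^-1] ✓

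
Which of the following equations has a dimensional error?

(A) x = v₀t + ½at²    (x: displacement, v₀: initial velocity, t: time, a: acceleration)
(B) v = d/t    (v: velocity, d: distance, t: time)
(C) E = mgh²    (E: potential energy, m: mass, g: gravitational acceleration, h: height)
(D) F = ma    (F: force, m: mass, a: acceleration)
(C) E = mgh²

The equation (C) E = mgh² is dimensionally incorrect.

LHS (E): [L^2 M T^-2]
RHS (mgh²): [L^3 M T^-2] ✗

The dimensions do not match. The other three equations balance.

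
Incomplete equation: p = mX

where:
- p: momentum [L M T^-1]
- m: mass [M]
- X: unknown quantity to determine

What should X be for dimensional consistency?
X = v (velocity), dimensions [L T^-1]

p has dimensions [L M T^-1]; the rest of the RHS (m) has dimensions [M].
So X must have dimensions [L T^-1] — X = v (velocity).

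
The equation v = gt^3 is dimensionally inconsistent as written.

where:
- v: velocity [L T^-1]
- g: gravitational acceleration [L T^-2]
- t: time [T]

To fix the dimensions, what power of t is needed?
The exponent of t should be 1: v = gt

The LHS v has dimensions [L T^-1]; t has dimensions [T].
As written, the RHS gt^3 (exponent 3 on t) has dimensions [L T], which does not match.
With exponent 1, the RHS gt has dimensions [L T^-1], matching the LHS.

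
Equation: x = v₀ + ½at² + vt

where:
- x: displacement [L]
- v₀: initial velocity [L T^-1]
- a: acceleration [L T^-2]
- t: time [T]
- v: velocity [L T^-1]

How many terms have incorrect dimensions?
1

LHS x: [L]
- v₀: [L T^-1] ✗
- ½at²: [L] ✓
- vt: [L] ✓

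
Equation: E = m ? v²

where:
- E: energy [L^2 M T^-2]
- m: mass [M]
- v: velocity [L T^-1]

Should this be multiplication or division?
multiplication (×): E = m × v²

E [L^2 M T^-2]; m [M]; v² [L^2 T^-2].
m × v² → [L^2 M T^-2] ✓
m ÷ v² → [L^-2 M T^2] ✗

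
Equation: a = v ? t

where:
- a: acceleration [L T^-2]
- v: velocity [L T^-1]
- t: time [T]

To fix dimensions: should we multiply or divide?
division (÷): a = v ÷ t

a [L T^-2]; v [L T^-1]; t [T].
v × t → [L] ✗
v ÷ t → [L T^-2] ✓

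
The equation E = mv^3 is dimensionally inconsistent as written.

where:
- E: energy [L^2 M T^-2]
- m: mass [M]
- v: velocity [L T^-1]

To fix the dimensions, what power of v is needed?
The exponent of v should be 2: E = mv^2

The LHS E has dimensions [L^2 M T^-2]; v has dimensions [L T^-1].
As written, the RHS mv^3 (exponent 3 on v) has dimensions [L^3 M T^-3], which does not match.
With exponent 2, the RHS mv^2 has dimensions [L^2 M T^-2], matching the LHS.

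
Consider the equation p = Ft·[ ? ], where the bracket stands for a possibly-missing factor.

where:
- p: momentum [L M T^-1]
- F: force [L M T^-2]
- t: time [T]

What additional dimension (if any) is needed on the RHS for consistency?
Nothing is missing — the bracketed factor must be dimensionless.

p has dimensions [L M T^-1] and Ft already has dimensions [L M T^-1], so p = Ft is dimensionally complete.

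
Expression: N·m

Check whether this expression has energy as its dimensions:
Yes

The expression N·m has dimensions [L^2 M T^-2], which is exactly energy [L^2 M T^-2].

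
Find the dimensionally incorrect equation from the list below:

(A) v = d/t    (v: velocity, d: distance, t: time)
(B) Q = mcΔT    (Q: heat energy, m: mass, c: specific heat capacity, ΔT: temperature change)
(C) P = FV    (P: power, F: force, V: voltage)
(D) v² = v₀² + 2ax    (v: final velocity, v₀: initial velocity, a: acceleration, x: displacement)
(C) P = FV

The equation (C) P = FV is dimensionally incorrect.

LHS (P): [L^2 M T^-3]
RHS (FV): [I^-1 L^3 M^2 T^-5] ✗

The dimensions do not match. The other three equations balance.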